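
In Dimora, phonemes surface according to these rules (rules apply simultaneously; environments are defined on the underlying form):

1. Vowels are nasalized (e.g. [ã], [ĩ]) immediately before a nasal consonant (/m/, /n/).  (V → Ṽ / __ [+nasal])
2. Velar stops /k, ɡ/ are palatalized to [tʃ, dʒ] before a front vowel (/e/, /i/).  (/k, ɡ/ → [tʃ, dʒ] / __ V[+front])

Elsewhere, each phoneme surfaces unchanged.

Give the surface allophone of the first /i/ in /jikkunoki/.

/i/ (between /j/ and /k/): rule 1 targets it, but not before a nasal consonant → unchanged [i].

[i]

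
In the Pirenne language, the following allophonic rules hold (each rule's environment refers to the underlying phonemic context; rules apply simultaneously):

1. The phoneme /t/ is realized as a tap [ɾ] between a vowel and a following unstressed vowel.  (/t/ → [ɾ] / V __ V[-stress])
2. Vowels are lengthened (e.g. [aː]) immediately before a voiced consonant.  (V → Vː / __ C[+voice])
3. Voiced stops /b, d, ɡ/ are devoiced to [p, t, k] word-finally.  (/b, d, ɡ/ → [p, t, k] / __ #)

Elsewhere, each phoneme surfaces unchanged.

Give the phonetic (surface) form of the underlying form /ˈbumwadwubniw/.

/b/ — word-initial; rule 3 does not apply here → [b].
Rule 2 applies to /u/ (between /b/ and /m/: before a voiced consonant) → [uː].
/a/ — between /w/ and /d/, before a voiced consonant — surfaces as [aː] (rule 2).
/d/ — between /a/ and /w/; rule 3 does not apply here → [d].
/u/ — between /w/ and /b/, before a voiced consonant — surfaces as [uː] (rule 2).
/b/ (between /u/ and /n/) fails the environment for rule 3, so it stays [b].
/i/ meets the environment for rule 2 (before a voiced consonant) → [iː].

[ˈbuːmwaːdwuːbniːw]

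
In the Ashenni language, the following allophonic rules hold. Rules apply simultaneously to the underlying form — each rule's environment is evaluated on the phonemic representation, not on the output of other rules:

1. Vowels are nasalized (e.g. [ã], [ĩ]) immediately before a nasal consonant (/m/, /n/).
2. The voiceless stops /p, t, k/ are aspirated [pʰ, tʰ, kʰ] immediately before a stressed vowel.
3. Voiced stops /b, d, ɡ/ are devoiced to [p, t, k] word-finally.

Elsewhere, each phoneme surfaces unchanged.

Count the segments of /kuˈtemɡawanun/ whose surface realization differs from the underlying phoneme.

Segments that undergo a rule: /t/ → [tʰ] (rule 2); /e/ → [ẽ] (rule 1); /a/ → [ã] (rule 1); /u/ → [ũ] (rule 1).
All other segments surface unchanged.

4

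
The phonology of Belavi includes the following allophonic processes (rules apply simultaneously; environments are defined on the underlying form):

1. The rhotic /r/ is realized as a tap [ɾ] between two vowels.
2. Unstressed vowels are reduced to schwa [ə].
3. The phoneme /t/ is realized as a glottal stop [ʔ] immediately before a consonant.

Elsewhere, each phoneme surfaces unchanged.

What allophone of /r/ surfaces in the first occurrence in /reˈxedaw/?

[r]

/r/ — word-initial; rule 1 does not apply here → [r].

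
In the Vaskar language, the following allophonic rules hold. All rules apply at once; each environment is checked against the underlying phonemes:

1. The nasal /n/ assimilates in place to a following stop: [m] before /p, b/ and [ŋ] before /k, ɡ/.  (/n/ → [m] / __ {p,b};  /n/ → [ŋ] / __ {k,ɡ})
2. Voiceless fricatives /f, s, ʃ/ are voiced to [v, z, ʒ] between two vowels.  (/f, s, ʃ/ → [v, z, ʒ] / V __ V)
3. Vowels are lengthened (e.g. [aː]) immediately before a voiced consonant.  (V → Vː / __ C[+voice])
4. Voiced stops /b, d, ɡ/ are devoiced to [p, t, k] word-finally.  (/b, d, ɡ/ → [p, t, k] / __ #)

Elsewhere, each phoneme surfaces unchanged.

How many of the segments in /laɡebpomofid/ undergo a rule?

Segments that undergo a rule: /a/ → [aː] (rule 3); /e/ → [eː] (rule 3); /o/ → [oː] (rule 3); /f/ → [v] (rule 2); /i/ → [iː] (rule 3); /d/ → [t] (rule 4).
All other segments surface unchanged.

6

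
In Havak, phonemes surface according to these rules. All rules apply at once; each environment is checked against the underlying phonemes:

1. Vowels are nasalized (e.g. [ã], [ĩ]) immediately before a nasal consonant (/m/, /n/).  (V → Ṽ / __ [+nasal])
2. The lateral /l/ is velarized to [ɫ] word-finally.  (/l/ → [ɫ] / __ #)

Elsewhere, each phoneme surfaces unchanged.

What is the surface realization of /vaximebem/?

/v/ — not in any rule's target class → [v].
/a/ (between /v/ and /x/) is in the target of rule 1 but the environment (before a nasal consonant) is not met → [a].
/x/ stays [x].
/i/ (between /x/ and /m/) occurs before a nasal consonant → [ĩ] by rule 1.
/m/ — not in any rule's target class → [m].
/e/ (between /m/ and /b/) is in the target of rule 1 but the environment (before a nasal consonant) is not met → [e].
/b/ (between /e/ and /e/): no rule targets it → [b].
/e/ (between /b/ and /m/): before a nasal consonant, so rule 1 applies → [ẽ].
/m/ — not in any rule's target class → [m].

[vaxĩmebẽm]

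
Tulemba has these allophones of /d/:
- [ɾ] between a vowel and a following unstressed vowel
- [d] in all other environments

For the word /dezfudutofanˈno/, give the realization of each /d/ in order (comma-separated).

Occurrence 1 (position 1): no conditioning environment matches → elsewhere allophone [d].
Occurrence 2 (position 6): between a vowel and a following unstressed vowel → [ɾ].

[d], [ɾ]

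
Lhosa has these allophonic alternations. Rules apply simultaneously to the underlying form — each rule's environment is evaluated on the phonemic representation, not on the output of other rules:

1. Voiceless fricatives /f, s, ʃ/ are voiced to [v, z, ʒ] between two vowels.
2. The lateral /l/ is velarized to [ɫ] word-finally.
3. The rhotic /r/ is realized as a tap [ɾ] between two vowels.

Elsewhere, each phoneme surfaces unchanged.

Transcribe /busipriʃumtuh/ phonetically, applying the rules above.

[buzipriʒumtuh]

/b/ — not in any rule's target class → [b].
/u/ — not in any rule's target class → [u].
/s/ (between /u/ and /i/) occurs between two vowels → [z] by rule 1.
/i/ stays [i].
/p/ (between /i/ and /r/) is unaffected → [p].
/r/ (between /p/ and /i/) is in the target of rule 3 but the environment (between two vowels) is not met → [r].
/i/ (between /r/ and /ʃ/) is unaffected → [i].
/ʃ/ (between /i/ and /u/) occurs between two vowels → [ʒ] by rule 1.
/u/ — not in any rule's target class → [u].
/m/ (between /u/ and /t/): no rule targets it → [m].
/t/ (between /m/ and /u/): no rule targets it → [t].
/u/ stays [u].
/h/ (word-final): no rule targets it → [h].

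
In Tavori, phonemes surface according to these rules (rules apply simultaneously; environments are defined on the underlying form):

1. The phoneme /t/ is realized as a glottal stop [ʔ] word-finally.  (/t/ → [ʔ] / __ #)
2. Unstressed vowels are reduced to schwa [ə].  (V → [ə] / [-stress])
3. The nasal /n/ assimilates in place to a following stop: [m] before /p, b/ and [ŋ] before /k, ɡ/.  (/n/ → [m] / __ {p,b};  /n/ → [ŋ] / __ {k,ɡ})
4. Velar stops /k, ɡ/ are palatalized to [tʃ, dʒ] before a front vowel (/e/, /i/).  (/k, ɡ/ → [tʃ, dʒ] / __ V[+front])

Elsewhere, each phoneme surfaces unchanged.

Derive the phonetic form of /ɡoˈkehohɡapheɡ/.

[ɡəˈtʃehəhɡəphəɡ]

/ɡ/ (word-initial): rule 4 targets it, but not before a front vowel → unchanged [ɡ].
/o/ meets the environment for rule 2 (in an unstressed syllable) → [ə].
Rule 4 applies to /k/ (between /o/ and /e/: before a front vowel) → [tʃ].
/e/ — between /k/ and /h/; rule 2 does not apply here → [e].
/o/ (between /h/ and /h/): in an unstressed syllable, so rule 2 applies → [ə].
/ɡ/ — between /h/ and /a/; rule 4 does not apply here → [ɡ].
/a/ (between /ɡ/ and /p/): in an unstressed syllable, so rule 2 applies → [ə].
/e/ (between /h/ and /ɡ/) occurs in an unstressed syllable → [ə] by rule 2.
/ɡ/ — word-final; rule 4 does not apply here → [ɡ].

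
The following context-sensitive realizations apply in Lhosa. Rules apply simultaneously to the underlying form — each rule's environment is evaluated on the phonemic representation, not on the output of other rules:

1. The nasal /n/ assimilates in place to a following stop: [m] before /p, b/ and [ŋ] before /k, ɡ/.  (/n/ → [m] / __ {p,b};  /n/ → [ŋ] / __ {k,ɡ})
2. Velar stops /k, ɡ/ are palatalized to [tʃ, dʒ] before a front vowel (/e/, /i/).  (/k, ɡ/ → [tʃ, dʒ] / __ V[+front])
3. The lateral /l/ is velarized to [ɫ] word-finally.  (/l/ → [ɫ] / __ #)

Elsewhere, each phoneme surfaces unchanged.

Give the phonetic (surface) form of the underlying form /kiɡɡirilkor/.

Rule 2 applies to /k/ (word-initial: before a front vowel) → [tʃ].
/ɡ/ — between /i/ and /ɡ/; rule 2 does not apply here → [ɡ].
Rule 2 applies to /ɡ/ (between /ɡ/ and /i/: before a front vowel) → [dʒ].
/l/ (between /i/ and /k/): rule 3 targets it, but not word-finally → unchanged [l].
/k/ (between /l/ and /o/): rule 2 targets it, but not before a front vowel → unchanged [k].

[tʃiɡdʒirilkor]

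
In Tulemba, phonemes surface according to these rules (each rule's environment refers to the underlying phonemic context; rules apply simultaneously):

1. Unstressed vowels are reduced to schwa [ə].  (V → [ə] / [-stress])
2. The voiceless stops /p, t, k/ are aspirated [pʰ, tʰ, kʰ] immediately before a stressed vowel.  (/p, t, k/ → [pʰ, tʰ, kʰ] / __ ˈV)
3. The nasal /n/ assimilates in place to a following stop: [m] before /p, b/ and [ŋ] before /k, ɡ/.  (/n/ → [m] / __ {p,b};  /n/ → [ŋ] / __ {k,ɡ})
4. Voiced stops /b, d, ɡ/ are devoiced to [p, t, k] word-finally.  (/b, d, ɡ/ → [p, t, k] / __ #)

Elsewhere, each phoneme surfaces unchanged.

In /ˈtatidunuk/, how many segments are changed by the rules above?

Segments that undergo a rule: /t/ → [tʰ] (rule 2); /i/ → [ə] (rule 1); /u/ → [ə] (rule 1); /u/ → [ə] (rule 1).
All other segments surface unchanged.

4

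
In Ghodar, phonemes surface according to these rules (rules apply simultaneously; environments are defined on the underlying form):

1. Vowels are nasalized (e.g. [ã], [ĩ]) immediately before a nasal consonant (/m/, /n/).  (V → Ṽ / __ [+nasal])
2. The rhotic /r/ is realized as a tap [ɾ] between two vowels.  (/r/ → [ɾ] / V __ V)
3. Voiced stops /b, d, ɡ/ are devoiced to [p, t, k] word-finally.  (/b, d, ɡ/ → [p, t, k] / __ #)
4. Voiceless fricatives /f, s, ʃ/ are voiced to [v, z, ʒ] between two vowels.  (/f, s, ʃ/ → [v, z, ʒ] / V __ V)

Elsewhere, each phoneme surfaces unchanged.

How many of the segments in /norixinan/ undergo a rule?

Segments that undergo a rule: /r/ → [ɾ] (rule 2); /i/ → [ĩ] (rule 1); /a/ → [ã] (rule 1).
All other segments surface unchanged.

3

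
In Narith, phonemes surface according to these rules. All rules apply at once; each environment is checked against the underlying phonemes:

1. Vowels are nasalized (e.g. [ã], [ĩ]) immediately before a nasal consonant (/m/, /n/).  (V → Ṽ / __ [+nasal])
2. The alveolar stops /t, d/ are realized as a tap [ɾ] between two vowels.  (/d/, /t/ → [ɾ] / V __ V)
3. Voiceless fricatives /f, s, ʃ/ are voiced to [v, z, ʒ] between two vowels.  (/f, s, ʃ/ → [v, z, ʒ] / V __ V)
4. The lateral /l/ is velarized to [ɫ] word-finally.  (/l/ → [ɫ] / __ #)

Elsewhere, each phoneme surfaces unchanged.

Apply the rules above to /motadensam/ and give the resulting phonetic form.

/o/ — between /m/ and /t/; rule 1 does not apply here → [o].
Rule 2 applies to /t/ (between /o/ and /a/: between two vowels) → [ɾ].
/a/ — between /t/ and /d/; rule 1 does not apply here → [a].
Rule 2 applies to /d/ (between /a/ and /e/: between two vowels) → [ɾ].
/e/ (between /d/ and /n/): before a nasal consonant, so rule 1 applies → [ẽ].
/s/ (between /n/ and /a/): rule 3 targets it, but not between two vowels → unchanged [s].
/a/ — between /s/ and /m/, before a nasal consonant — surfaces as [ã] (rule 1).

[moɾaɾẽnsãm]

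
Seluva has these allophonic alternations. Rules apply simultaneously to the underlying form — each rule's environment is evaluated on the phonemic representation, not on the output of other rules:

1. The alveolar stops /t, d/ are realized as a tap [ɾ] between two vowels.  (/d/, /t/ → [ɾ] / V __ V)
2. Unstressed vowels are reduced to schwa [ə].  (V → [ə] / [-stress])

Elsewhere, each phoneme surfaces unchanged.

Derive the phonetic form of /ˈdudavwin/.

[ˈduɾəvwən]

/d/ — word-initial; rule 1 does not apply here → [d].
/u/ (between /d/ and /d/) is in the target of rule 2 but the environment (in an unstressed syllable) is not met → [u].
Rule 1 applies to /d/ (between /u/ and /a/: between two vowels) → [ɾ].
/a/ (between /d/ and /v/): in an unstressed syllable, so rule 2 applies → [ə].
/v/ — not in any rule's target class → [v].
/w/ (between /v/ and /i/) is unaffected → [w].
/i/ — between /w/ and /n/, in an unstressed syllable — surfaces as [ə] (rule 2).
/n/ (word-final) is unaffected → [n].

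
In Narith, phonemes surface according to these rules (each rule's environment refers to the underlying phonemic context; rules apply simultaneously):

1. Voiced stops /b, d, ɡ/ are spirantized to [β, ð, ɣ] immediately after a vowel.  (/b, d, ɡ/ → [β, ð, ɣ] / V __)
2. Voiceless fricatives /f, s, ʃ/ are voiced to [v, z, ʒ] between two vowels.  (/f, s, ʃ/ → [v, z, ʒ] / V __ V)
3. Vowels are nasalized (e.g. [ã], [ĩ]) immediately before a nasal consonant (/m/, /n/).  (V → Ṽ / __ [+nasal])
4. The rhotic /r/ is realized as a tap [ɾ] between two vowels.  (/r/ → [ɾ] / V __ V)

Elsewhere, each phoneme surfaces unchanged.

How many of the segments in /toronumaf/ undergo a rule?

Segments that undergo a rule: /r/ → [ɾ] (rule 4); /o/ → [õ] (rule 3); /u/ → [ũ] (rule 3).
All other segments surface unchanged.

3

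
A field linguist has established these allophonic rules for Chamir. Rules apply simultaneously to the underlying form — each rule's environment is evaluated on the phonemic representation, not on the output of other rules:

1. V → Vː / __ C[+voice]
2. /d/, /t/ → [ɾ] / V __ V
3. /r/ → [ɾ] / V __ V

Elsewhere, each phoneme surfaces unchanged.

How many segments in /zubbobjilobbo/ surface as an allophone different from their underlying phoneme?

4

Segments that undergo a rule: /u/ → [uː] (rule 1); /o/ → [oː] (rule 1); /i/ → [iː] (rule 1); /o/ → [oː] (rule 1).
All other segments surface unchanged.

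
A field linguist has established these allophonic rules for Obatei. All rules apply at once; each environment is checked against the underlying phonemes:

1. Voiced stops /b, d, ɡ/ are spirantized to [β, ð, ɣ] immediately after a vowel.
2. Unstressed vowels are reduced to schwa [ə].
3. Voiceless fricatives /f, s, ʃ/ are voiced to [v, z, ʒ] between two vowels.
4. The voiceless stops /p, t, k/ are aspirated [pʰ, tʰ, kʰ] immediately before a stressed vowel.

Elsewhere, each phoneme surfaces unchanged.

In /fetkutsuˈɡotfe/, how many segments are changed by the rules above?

Segments that undergo a rule: /e/ → [ə] (rule 2); /u/ → [ə] (rule 2); /u/ → [ə] (rule 2); /ɡ/ → [ɣ] (rule 1); /e/ → [ə] (rule 2).
All other segments surface unchanged.

5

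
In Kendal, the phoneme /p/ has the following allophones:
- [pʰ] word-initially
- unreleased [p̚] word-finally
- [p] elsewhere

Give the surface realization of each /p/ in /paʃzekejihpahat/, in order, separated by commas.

Occurrence 1 (position 1): word-initially → [pʰ].
Occurrence 2 (position 11): no conditioning environment matches → elsewhere allophone [p].

[pʰ], [p]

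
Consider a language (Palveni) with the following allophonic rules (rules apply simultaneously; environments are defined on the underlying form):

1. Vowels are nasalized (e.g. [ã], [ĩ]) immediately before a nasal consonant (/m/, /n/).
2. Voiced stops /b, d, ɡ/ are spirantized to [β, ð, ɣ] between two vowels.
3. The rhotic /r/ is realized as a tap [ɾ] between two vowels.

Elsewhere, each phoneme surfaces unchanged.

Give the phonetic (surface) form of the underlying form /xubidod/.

/x/ (word-initial): no rule targets it → [x].
/u/ — between /x/ and /b/; rule 1 does not apply here → [u].
Rule 2 applies to /b/ (between /u/ and /i/: between two vowels) → [β].
/i/ (between /b/ and /d/) is in the target of rule 1 but the environment (before a nasal consonant) is not met → [i].
/d/ (between /i/ and /o/): between two vowels, so rule 2 applies → [ð].
/o/ (between /d/ and /d/): rule 1 targets it, but not before a nasal consonant → unchanged [o].
/d/ (word-final) fails the environment for rule 2, so it stays [d].

[xuβiðod]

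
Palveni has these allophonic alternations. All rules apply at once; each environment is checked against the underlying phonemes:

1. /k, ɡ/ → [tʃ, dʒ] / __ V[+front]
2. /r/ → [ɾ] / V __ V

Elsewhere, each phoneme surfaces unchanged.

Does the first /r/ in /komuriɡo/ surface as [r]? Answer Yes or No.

/r/ (between /u/ and /i/) occurs between two vowels → [ɾ] by rule 2.
The actual realization is [ɾ], not [r].

No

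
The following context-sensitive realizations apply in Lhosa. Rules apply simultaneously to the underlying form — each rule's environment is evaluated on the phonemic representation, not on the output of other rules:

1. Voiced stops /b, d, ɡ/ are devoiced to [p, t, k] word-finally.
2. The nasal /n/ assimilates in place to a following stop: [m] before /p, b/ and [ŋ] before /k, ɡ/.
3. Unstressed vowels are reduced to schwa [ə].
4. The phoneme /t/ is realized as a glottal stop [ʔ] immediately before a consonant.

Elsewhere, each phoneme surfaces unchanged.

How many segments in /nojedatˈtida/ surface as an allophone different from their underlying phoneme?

5

Segments that undergo a rule: /o/ → [ə] (rule 3); /e/ → [ə] (rule 3); /a/ → [ə] (rule 3); /t/ → [ʔ] (rule 4); /a/ → [ə] (rule 3).
All other segments surface unchanged.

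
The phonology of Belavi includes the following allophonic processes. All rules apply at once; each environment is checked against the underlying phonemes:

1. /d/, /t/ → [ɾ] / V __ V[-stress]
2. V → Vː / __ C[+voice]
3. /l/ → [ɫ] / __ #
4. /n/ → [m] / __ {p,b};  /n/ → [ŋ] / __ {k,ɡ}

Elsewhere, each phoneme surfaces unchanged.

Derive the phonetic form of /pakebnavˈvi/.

[pakeːbnaːvˈvi]

/a/ — between /p/ and /k/; rule 2 does not apply here → [a].
/e/ (between /k/ and /b/): before a voiced consonant, so rule 2 applies → [eː].
/n/ (between /b/ and /a/): rule 4 targets it, but not before a labial or velar stop → unchanged [n].
/a/ (between /n/ and /v/) occurs before a voiced consonant → [aː] by rule 2.
/i/ (word-final) fails the environment for rule 2, so it stays [i].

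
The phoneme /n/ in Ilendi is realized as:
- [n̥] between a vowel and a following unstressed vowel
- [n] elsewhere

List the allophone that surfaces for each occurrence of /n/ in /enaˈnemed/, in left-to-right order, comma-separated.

Occurrence 1 (position 2): between a vowel and a following unstressed vowel → [n̥].
Occurrence 2 (position 4): no conditioning environment matches → elsewhere allophone [n].

[n̥], [n]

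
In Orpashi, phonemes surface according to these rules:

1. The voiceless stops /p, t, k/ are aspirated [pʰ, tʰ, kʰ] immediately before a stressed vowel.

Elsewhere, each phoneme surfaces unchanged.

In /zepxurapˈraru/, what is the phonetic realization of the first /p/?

/p/ (between /e/ and /x/): rule 1 targets it, but not immediately before a stressed vowel → unchanged [p].

[p]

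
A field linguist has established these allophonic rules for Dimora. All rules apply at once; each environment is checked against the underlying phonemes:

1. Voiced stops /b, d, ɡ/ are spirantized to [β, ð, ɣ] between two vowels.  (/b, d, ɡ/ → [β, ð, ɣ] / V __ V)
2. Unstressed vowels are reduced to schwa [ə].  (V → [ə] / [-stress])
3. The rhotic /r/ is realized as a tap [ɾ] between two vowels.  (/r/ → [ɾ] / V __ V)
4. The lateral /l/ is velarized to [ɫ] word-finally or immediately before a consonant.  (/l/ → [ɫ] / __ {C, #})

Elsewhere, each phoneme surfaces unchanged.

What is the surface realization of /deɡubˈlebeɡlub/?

[dəɣəbˈleβəɡləb]

/d/ (word-initial) is in the target of rule 1 but the environment (between two vowels) is not met → [d].
/e/ meets the environment for rule 2 (in an unstressed syllable) → [ə].
/ɡ/ meets the environment for rule 1 (between two vowels) → [ɣ].
/u/ — between /ɡ/ and /b/, in an unstressed syllable — surfaces as [ə] (rule 2).
/b/ (between /u/ and /l/): rule 1 targets it, but not between two vowels → unchanged [b].
/l/ — between /b/ and /e/; rule 4 does not apply here → [l].
/e/ (between /l/ and /b/) fails the environment for rule 2, so it stays [e].
/b/ — between /e/ and /e/, between two vowels — surfaces as [β] (rule 1).
/e/ (between /b/ and /ɡ/): in an unstressed syllable, so rule 2 applies → [ə].
/ɡ/ (between /e/ and /l/): rule 1 targets it, but not between two vowels → unchanged [ɡ].
/l/ — between /ɡ/ and /u/; rule 4 does not apply here → [l].
/u/ meets the environment for rule 2 (in an unstressed syllable) → [ə].
/b/ (word-final) is in the target of rule 1 but the environment (between two vowels) is not met → [b].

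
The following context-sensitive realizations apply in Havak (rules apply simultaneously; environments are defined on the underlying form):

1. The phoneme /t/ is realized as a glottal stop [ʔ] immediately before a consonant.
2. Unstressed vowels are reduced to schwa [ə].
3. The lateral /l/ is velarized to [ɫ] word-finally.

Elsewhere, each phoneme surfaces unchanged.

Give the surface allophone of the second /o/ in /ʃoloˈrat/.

Rule 2 applies to /o/ (between /l/ and /r/: in an unstressed syllable) → [ə].

[ə]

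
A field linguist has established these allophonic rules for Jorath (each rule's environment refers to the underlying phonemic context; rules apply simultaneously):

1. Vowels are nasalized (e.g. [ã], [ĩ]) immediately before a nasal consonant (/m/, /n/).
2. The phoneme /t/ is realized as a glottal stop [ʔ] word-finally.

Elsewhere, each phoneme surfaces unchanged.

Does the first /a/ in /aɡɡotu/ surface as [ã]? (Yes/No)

No

/a/ — word-initial; rule 1 does not apply here → [a].
The actual realization is [a], not [ã].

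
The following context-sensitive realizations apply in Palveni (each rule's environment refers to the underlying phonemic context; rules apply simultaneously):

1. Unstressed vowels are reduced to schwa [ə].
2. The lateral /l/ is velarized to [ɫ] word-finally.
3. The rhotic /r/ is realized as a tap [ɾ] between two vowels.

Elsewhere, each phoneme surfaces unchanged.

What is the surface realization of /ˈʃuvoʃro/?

/u/ (between /ʃ/ and /v/) fails the environment for rule 1, so it stays [u].
/o/ meets the environment for rule 1 (in an unstressed syllable) → [ə].
/r/ — between /ʃ/ and /o/; rule 3 does not apply here → [r].
/o/ (word-final): in an unstressed syllable, so rule 1 applies → [ə].

[ˈʃuvəʃrə]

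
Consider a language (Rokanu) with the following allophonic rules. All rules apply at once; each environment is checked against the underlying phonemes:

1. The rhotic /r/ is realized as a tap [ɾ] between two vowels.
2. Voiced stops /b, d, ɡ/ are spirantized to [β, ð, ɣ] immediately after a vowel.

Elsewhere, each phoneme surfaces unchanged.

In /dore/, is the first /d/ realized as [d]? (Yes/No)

/d/ — word-initial; rule 2 does not apply here → [d].
The actual realization is [d], which matches [d].

Yes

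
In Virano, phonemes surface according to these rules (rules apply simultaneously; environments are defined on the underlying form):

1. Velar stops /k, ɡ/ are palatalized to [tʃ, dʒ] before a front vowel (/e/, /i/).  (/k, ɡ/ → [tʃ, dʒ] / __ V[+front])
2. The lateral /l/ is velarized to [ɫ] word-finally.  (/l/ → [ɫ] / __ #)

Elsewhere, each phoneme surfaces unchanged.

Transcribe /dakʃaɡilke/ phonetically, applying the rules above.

[dakʃadʒiltʃe]

/d/ (word-initial) is unaffected → [d].
/a/ stays [a].
/k/ (between /a/ and /ʃ/): rule 1 targets it, but not before a front vowel → unchanged [k].
/ʃ/ (between /k/ and /a/): no rule targets it → [ʃ].
/a/ stays [a].
/ɡ/ (between /a/ and /i/): before a front vowel, so rule 1 applies → [dʒ].
/i/ — not in any rule's target class → [i].
/l/ (between /i/ and /k/) is in the target of rule 2 but the environment (word-finally) is not met → [l].
/k/ meets the environment for rule 1 (before a front vowel) → [tʃ].
/e/ (word-final) is unaffected → [e].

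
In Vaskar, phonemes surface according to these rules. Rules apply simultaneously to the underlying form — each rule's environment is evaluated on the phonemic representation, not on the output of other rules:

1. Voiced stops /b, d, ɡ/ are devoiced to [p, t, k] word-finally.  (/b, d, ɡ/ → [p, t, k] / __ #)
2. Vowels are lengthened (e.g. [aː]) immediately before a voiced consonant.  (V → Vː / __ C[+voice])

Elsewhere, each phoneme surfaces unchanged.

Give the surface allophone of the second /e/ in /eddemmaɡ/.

[eː]

Rule 2 applies to /e/ (between /d/ and /m/: before a voiced consonant) → [eː].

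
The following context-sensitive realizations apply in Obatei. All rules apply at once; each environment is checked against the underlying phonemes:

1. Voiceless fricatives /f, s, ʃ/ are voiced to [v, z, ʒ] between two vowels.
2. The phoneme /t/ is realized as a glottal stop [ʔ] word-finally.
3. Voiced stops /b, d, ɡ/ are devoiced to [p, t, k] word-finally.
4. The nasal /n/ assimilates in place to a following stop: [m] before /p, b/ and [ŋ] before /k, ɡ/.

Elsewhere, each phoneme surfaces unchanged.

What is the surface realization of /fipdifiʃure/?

/f/ (word-initial): rule 1 targets it, but not between two vowels → unchanged [f].
/i/ — not in any rule's target class → [i].
/p/ — not in any rule's target class → [p].
/d/ (between /p/ and /i/): rule 3 targets it, but not word-finally → unchanged [d].
/i/ stays [i].
/f/ — between /i/ and /i/, between two vowels — surfaces as [v] (rule 1).
/i/ — not in any rule's target class → [i].
Rule 1 applies to /ʃ/ (between /i/ and /u/: between two vowels) → [ʒ].
/u/ (between /ʃ/ and /r/) is unaffected → [u].
/r/ (between /u/ and /e/): no rule targets it → [r].
/e/ (word-final): no rule targets it → [e].

[fipdiviʒure]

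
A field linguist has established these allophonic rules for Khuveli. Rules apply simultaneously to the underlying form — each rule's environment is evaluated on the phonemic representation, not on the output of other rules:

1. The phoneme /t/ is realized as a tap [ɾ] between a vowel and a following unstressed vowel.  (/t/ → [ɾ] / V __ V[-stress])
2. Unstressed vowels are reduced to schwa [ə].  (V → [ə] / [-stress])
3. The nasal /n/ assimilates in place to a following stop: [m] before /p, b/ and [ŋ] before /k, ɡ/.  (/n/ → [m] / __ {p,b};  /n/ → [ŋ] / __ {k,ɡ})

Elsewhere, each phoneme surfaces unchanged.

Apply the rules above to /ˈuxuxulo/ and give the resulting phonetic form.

[ˈuxəxələ]

/u/ — word-initial; rule 2 does not apply here → [u].
/x/ (between /u/ and /u/) is unaffected → [x].
/u/ (between /x/ and /x/) occurs in an unstressed syllable → [ə] by rule 2.
/x/ stays [x].
/u/ — between /x/ and /l/, in an unstressed syllable — surfaces as [ə] (rule 2).
/l/ — not in any rule's target class → [l].
/o/ (word-final) occurs in an unstressed syllable → [ə] by rule 2.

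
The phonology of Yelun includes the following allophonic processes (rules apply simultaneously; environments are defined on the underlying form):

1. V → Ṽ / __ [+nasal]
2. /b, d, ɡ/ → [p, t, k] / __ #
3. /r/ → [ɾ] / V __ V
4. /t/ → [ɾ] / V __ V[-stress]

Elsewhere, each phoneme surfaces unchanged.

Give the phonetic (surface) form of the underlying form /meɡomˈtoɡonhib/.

/m/ — not in any rule's target class → [m].
/e/ (between /m/ and /ɡ/) fails the environment for rule 1, so it stays [e].
/ɡ/ (between /e/ and /o/) is in the target of rule 2 but the environment (word-finally) is not met → [ɡ].
/o/ (between /ɡ/ and /m/) occurs before a nasal consonant → [õ] by rule 1.
/m/ — not in any rule's target class → [m].
/t/ (between /m/ and /o/) fails the environment for rule 4, so it stays [t].
/o/ — between /t/ and /ɡ/; rule 1 does not apply here → [o].
/ɡ/ (between /o/ and /o/): rule 2 targets it, but not word-finally → unchanged [ɡ].
Rule 1 applies to /o/ (between /ɡ/ and /n/: before a nasal consonant) → [õ].
/n/ stays [n].
/h/ stays [h].
/i/ (between /h/ and /b/) fails the environment for rule 1, so it stays [i].
/b/ — word-final, word-finally — surfaces as [p] (rule 2).

[meɡõmˈtoɡõnhip]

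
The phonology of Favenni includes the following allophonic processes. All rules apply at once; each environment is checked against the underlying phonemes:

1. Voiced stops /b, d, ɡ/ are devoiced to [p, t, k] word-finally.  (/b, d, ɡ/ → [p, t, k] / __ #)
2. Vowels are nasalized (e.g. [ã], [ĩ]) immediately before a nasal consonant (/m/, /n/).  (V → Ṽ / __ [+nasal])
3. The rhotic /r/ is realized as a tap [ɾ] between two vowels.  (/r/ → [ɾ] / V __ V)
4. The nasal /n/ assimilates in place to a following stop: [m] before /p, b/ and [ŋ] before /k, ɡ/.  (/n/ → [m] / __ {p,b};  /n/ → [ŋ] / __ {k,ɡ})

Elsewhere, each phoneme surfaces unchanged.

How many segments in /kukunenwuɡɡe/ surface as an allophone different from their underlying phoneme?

Segments that undergo a rule: /u/ → [ũ] (rule 2); /e/ → [ẽ] (rule 2).
All other segments surface unchanged.

2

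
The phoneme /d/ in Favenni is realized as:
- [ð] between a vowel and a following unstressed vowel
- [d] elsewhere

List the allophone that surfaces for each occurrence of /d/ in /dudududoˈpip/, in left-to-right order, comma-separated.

Occurrence 1 (position 1): no conditioning environment matches → elsewhere allophone [d].
Occurrence 2 (position 3): between a vowel and a following unstressed vowel → [ð].
Occurrence 3 (position 5): between a vowel and a following unstressed vowel → [ð].
Occurrence 4 (position 7): between a vowel and a following unstressed vowel → [ð].

[d], [ð], [ð], [ð]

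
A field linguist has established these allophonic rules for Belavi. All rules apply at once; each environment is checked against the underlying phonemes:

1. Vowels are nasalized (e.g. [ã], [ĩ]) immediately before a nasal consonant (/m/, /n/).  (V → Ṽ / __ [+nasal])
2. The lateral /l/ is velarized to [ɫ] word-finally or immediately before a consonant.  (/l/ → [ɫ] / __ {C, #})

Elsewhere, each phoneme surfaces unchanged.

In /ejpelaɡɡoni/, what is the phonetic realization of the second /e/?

/e/ — between /p/ and /l/; rule 1 does not apply here → [e].

[e]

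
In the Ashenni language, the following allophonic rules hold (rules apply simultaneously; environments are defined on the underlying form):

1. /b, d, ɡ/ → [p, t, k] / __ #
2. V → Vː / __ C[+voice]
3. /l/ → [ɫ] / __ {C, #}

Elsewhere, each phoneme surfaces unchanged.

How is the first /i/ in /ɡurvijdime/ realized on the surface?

/i/ (between /v/ and /j/): before a voiced consonant, so rule 2 applies → [iː].

[iː]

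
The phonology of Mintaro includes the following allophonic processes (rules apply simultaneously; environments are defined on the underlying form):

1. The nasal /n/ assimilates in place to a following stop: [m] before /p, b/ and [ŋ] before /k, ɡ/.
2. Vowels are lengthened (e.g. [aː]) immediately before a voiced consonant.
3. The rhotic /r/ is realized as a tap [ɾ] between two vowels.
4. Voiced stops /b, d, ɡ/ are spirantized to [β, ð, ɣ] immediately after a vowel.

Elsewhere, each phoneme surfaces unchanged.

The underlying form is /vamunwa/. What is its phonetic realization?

/v/ (word-initial): no rule targets it → [v].
/a/ (between /v/ and /m/): before a voiced consonant, so rule 2 applies → [aː].
/m/ — not in any rule's target class → [m].
/u/ (between /m/ and /n/) occurs before a voiced consonant → [uː] by rule 2.
/n/ (between /u/ and /w/) fails the environment for rule 1, so it stays [n].
/w/ (between /n/ and /a/) is unaffected → [w].
/a/ (word-final) fails the environment for rule 2, so it stays [a].

[vaːmuːnwa]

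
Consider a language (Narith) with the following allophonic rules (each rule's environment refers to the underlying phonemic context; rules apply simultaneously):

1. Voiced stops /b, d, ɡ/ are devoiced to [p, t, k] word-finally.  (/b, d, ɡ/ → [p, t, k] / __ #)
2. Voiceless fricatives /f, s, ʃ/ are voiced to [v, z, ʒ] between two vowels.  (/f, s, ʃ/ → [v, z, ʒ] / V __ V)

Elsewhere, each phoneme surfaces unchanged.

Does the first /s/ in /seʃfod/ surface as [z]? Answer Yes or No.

/s/ — word-initial; rule 2 does not apply here → [s].
The actual realization is [s], not [z].

No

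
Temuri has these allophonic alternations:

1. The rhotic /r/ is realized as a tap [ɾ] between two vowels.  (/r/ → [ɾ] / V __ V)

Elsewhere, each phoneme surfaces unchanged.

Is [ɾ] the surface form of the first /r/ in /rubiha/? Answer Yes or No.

No

/r/ (word-initial) is in the target of rule 1 but the environment (between two vowels) is not met → [r].
The actual realization is [r], not [ɾ].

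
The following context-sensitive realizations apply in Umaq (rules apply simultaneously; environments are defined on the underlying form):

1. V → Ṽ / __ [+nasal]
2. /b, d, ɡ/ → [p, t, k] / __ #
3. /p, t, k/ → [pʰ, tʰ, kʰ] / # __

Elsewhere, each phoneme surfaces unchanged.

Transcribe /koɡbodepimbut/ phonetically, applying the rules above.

[kʰoɡbodepĩmbut]

/k/ — word-initial, word-initially — surfaces as [kʰ] (rule 3).
/o/ (between /k/ and /ɡ/) fails the environment for rule 1, so it stays [o].
/ɡ/ — between /o/ and /b/; rule 2 does not apply here → [ɡ].
/b/ (between /ɡ/ and /o/) fails the environment for rule 2, so it stays [b].
/o/ (between /b/ and /d/) is in the target of rule 1 but the environment (before a nasal consonant) is not met → [o].
/d/ (between /o/ and /e/): rule 2 targets it, but not word-finally → unchanged [d].
/e/ (between /d/ and /p/) is in the target of rule 1 but the environment (before a nasal consonant) is not met → [e].
/p/ (between /e/ and /i/) fails the environment for rule 3, so it stays [p].
/i/ (between /p/ and /m/) occurs before a nasal consonant → [ĩ] by rule 1.
/m/ (between /i/ and /b/) is unaffected → [m].
/b/ (between /m/ and /u/) is in the target of rule 2 but the environment (word-finally) is not met → [b].
/u/ (between /b/ and /t/) fails the environment for rule 1, so it stays [u].
/t/ (word-final) fails the environment for rule 3, so it stays [t].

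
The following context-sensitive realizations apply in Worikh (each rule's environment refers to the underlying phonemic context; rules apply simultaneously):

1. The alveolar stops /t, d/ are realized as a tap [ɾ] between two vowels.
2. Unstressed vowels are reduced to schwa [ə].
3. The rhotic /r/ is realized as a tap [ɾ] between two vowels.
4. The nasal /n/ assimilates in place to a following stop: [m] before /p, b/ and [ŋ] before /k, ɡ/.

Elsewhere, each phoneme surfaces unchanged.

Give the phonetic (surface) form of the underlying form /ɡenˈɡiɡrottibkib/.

[ɡəŋˈɡiɡrəttəbkəb]

/ɡ/ (word-initial) is unaffected → [ɡ].
Rule 2 applies to /e/ (between /ɡ/ and /n/: in an unstressed syllable) → [ə].
Rule 4 applies to /n/ (between /e/ and /ɡ/: before a labial or velar stop) → [ŋ].
/ɡ/ (between /n/ and /i/): no rule targets it → [ɡ].
/i/ — between /ɡ/ and /ɡ/; rule 2 does not apply here → [i].
/ɡ/ (between /i/ and /r/): no rule targets it → [ɡ].
/r/ — between /ɡ/ and /o/; rule 3 does not apply here → [r].
/o/ (between /r/ and /t/): in an unstressed syllable, so rule 2 applies → [ə].
/t/ (between /o/ and /t/) is in the target of rule 1 but the environment (between two vowels) is not met → [t].
/t/ — between /t/ and /i/; rule 1 does not apply here → [t].
/i/ — between /t/ and /b/, in an unstressed syllable — surfaces as [ə] (rule 2).
/b/ (between /i/ and /k/): no rule targets it → [b].
/k/ (between /b/ and /i/): no rule targets it → [k].
Rule 2 applies to /i/ (between /k/ and /b/: in an unstressed syllable) → [ə].
/b/ (word-final): no rule targets it → [b].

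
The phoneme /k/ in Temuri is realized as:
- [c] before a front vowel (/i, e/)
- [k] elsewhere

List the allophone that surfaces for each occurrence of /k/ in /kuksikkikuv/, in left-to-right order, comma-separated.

Occurrence 1 (position 1): no conditioning environment matches → elsewhere allophone [k].
Occurrence 2 (position 3): no conditioning environment matches → elsewhere allophone [k].
Occurrence 3 (position 6): no conditioning environment matches → elsewhere allophone [k].
Occurrence 4 (position 7): before a front vowel → [c].
Occurrence 5 (position 9): no conditioning environment matches → elsewhere allophone [k].

[k], [k], [k], [c], [k]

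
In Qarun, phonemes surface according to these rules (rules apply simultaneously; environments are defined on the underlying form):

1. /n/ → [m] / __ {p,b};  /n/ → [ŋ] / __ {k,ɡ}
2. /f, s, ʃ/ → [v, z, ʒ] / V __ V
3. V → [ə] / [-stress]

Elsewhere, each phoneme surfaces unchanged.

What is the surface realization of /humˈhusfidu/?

[həmˈhusfədə]

/h/ (word-initial) is unaffected → [h].
Rule 3 applies to /u/ (between /h/ and /m/: in an unstressed syllable) → [ə].
/m/ (between /u/ and /h/): no rule targets it → [m].
/h/ (between /m/ and /u/): no rule targets it → [h].
/u/ (between /h/ and /s/) fails the environment for rule 3, so it stays [u].
/s/ — between /u/ and /f/; rule 2 does not apply here → [s].
/f/ — between /s/ and /i/; rule 2 does not apply here → [f].
/i/ meets the environment for rule 3 (in an unstressed syllable) → [ə].
/d/ (between /i/ and /u/): no rule targets it → [d].
/u/ — word-final, in an unstressed syllable — surfaces as [ə] (rule 3).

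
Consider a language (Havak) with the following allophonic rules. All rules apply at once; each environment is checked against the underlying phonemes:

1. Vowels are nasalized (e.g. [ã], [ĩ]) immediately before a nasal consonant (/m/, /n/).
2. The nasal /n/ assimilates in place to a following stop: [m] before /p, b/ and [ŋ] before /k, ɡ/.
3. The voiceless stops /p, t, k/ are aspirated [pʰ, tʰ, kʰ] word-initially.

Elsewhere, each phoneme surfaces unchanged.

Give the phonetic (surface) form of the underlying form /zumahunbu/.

/z/ (word-initial): no rule targets it → [z].
Rule 1 applies to /u/ (between /z/ and /m/: before a nasal consonant) → [ũ].
/m/ stays [m].
/a/ (between /m/ and /h/) is in the target of rule 1 but the environment (before a nasal consonant) is not met → [a].
/h/ — not in any rule's target class → [h].
/u/ — between /h/ and /n/, before a nasal consonant — surfaces as [ũ] (rule 1).
Rule 2 applies to /n/ (between /u/ and /b/: before a labial or velar stop) → [m].
/b/ stays [b].
/u/ — word-final; rule 1 does not apply here → [u].

[zũmahũmbu]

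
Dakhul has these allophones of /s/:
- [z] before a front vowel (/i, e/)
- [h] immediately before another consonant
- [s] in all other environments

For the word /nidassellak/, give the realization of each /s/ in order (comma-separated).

[h], [z]

Occurrence 1 (position 5): immediately before another consonant → [h].
Occurrence 2 (position 6): before a front vowel (/i, e/) → [z].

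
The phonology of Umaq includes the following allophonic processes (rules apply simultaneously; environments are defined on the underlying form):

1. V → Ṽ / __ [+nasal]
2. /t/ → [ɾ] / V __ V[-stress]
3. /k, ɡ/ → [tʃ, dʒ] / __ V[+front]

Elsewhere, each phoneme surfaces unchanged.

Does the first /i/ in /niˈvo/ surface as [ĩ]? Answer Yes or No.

/i/ (between /n/ and /v/) fails the environment for rule 1, so it stays [i].
The actual realization is [i], not [ĩ].

No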